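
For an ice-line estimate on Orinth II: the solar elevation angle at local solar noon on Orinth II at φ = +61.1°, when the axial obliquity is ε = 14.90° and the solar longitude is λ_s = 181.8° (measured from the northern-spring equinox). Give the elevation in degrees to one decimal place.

Solar declination: sin δ = sin ε · sin λ_s = sin 14.90° × sin 181.8° = -0.00808, so δ = -0.463°.
At local noon the hour angle is zero, so the zenith angle equals |φ − δ| = |+61.1° − (-0.463°)| = 61.563°.
Elevation = 90° − 61.563° = 28.4°.

28.4°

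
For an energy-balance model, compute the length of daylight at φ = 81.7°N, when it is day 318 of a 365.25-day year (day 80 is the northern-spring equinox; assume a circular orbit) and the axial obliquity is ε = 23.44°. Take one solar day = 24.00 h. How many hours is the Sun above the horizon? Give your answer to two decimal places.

0.00 h

Solar longitude: λ_s = 360° × (318 − 80)/365.25 = 234.579°.
sin δ = sin 23.44° × sin 234.579° = -0.32416, so δ = -18.915°.
cos H₀ = −tan φ · tan δ = 2.3489 ≥ 1, so the Sun never rises (polar night) and H₀ = 0.
Daylight = 2H₀/(2π) × 24.00 h = (0.0000/π) × 24.00 = 0.00 h.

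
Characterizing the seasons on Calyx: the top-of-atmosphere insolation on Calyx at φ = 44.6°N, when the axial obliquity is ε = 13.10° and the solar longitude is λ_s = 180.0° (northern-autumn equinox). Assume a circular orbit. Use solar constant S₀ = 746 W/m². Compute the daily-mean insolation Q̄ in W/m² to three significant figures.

Solar declination: sin δ = sin ε · sin λ_s = sin 13.10° × sin 180.0° = 0.00000, so δ = +0.000°.
cos H₀ = −tan(+44.6°) tan(+0.000°) = -0.0000, H₀ = 1.5708 rad.
Bracket: H₀ sin φ sin δ + cos φ cos δ sin H₀ = 1.5708×0.70215×0.00000 + 0.71203×1.00000×1.00000 = 0.000000 + 0.712030 = 0.712030.
Q̄ = (S₀/π) × [bracket] = (746/π) × 0.712030 = 169.1 W/m².

Q̄ ≈ 169 W/m²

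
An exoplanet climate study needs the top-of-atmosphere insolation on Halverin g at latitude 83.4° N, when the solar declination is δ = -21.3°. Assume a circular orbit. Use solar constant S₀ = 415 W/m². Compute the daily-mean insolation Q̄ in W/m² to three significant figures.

cos H₀ = −tan(+83.4°) tan(-21.300°) = 3.3697 ≥ 1 ⇒ polar night, H₀ = 0 and Q̄ = 0.

Q̄ ≈ 0.00 W/m²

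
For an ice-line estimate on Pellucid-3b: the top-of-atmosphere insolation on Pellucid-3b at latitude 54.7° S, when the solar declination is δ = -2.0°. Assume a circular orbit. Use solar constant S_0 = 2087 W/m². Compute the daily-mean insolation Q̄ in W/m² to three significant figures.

cos h₀ = −tan(-54.7°) tan(-2.000°) = -0.0493, h₀ = 1.6201 rad.
Bracket: h₀ sin ϕ sin δ + cos ϕ cos δ sin h₀ = 1.6201×-0.81614×-0.03490 + 0.57786×0.99939×0.99878 = 0.046146 + 0.576803 = 0.622949.
Q̄ = (S_0/π) × [bracket] = (2087/π) × 0.622949 = 413.8 W/m².

Q̄ ≈ 414 W/m²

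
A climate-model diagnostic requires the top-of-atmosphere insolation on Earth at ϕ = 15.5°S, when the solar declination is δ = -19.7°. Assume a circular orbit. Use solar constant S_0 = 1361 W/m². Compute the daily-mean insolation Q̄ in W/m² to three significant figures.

cos h₀ = −tan(-15.5°) tan(-19.700°) = -0.0993, h₀ = 1.6703 rad.
Bracket: h₀ sin ϕ sin δ + cos ϕ cos δ sin h₀ = 1.6703×-0.26724×-0.33710 + 0.96363×0.94147×0.99506 = 0.150472 + 0.902747 = 1.053219.
Q̄ = (S_0/π) × [bracket] = (1361/π) × 1.053219 = 456.3 W/m².

Q̄ ≈ 456 W/m²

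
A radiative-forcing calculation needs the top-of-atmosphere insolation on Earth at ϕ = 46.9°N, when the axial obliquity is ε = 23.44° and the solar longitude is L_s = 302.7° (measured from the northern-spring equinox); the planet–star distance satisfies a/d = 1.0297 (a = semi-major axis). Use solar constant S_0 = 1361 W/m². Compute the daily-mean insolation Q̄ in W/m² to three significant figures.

Q̄ ≈ 141 W/m²

Solar declination: sin δ = sin ε · sin L_s = sin 23.44° × sin 302.7° = -0.33474, so δ = -19.557°.
cos h₀ = −tan(+46.9°) tan(-19.557°) = 0.3796, h₀ = 1.1814 rad.
Bracket: h₀ sin ϕ sin δ + cos ϕ cos δ sin h₀ = 1.1814×0.73016×-0.33474 + 0.68327×0.94231×0.92514 = -0.288750 + 0.595653 = 0.306903.
Inverse-square distance factor (a/d)² = 1.0297² = 1.060282.
Q̄ = (S_0/π) × 1.060282 × [bracket] = (1361/π) × 1.060282 × 0.306903 = 141.0 W/m².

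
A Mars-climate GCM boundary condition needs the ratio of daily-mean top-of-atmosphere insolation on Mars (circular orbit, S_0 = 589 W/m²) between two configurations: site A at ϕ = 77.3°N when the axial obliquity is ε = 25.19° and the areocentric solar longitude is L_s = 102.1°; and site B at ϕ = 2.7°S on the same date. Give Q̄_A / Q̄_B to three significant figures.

Q̄_A / Q̄_B ≈ 1.45

— Configuration A (ϕ=+77.3°):
sin δ = sin 25.19° × sin 102.1° = 0.41617, so δ = +24.593°.
cos h₀ = −tan(+77.3°) tan(+24.593°) = -2.0309 ≤ −1 ⇒ polar day, h₀ = π.
Bracket: h₀ sin ϕ sin δ + cos ϕ cos δ sin h₀ = 3.1416×0.97553×0.41617 + 0.21985×0.90929×0.00000 = 1.275447 + 0.000000 = 1.275447.
Q̄ = (S_0/π) × [bracket] = (589/π) × 1.275447 = 239.13 W/m².
— Configuration B (ϕ=-2.7°):
cos h₀ = −tan(-2.7°) tan(+24.593°) = 0.0216, h₀ = 1.5492 rad.
Bracket: h₀ sin ϕ sin δ + cos ϕ cos δ sin h₀ = 1.5492×-0.04711×0.41617 + 0.99889×0.90929×0.99977 = -0.030373 + 0.908072 = 0.877699.
Q̄ = (S_0/π) × [bracket] = (589/π) × 0.877699 = 164.55 W/m².
Ratio Q̄_A / Q̄_B = 239.13 / 164.55 = 1.453.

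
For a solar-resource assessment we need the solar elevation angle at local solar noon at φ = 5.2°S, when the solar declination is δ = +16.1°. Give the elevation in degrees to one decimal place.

68.7°

At local noon the hour angle is zero, so the zenith angle equals |φ − δ| = |-5.2° − (+16.100°)| = 21.300°.
Elevation = 90° − 21.300° = 68.7°.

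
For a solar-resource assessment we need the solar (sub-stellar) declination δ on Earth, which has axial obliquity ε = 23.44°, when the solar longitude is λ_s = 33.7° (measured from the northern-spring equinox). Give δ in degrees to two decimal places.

sin δ = sin ε · sin λ_s = sin 23.44° × sin 33.7° = 0.220711.
δ = arcsin(0.220711) = +12.75°.

δ = +12.75°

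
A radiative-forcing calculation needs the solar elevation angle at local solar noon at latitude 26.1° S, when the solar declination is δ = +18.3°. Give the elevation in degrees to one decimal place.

45.6°

At local noon the hour angle is zero, so the zenith angle equals |φ − δ| = |-26.1° − (+18.300°)| = 44.400°.
Elevation = 90° − 44.400° = 45.6°.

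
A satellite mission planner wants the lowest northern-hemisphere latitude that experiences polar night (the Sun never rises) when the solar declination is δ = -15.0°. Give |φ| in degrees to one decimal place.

|φ| = 75.0°

Polar night requires cos H₀ = −tan φ tan δ ≥ 1, i.e. tan φ tan δ ≤ −1.
The boundary is |tan φ| · |tan δ| = 1, so |φ| = 90° − |δ| = 90° − 15.0° = 75.0° in the northern hemisphere.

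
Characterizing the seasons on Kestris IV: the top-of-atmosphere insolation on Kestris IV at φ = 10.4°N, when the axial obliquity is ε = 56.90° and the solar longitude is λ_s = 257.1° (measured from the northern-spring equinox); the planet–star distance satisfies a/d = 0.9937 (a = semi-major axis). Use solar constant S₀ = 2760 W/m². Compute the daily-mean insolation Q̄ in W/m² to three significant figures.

Q̄ ≈ 308 W/m²

Solar declination: sin δ = sin ε · sin λ_s = sin 56.90° × sin 257.1° = -0.81658, so δ = -54.743°.
cos H₀ = −tan(+10.4°) tan(-54.743°) = 0.2596, H₀ = 1.3082 rad.
Bracket: H₀ sin φ sin δ + cos φ cos δ sin H₀ = 1.3082×0.18052×-0.81658 + 0.98357×0.57724×0.96571 = -0.192840 + 0.548288 = 0.355448.
Inverse-square distance factor (a/d)² = 0.9937² = 0.987440.
Q̄ = (S₀/π) × 0.987440 × [bracket] = (2760/π) × 0.987440 × 0.355448 = 308.4 W/m².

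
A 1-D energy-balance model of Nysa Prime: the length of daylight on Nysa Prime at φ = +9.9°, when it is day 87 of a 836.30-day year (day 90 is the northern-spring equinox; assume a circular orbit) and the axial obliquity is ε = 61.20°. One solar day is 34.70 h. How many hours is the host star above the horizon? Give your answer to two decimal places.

17.31 h

Solar longitude: λ_s = 360° × (87 − 90)/836.30 = -1.291°, i.e. -1.291° + 360° = 358.709°.
sin δ = sin 61.20° × sin 358.709° = -0.01975, so δ = -1.132°.
cos H₀ = −tan φ · tan δ = −tan(+9.9°) × tan(-1.132°) = 0.0034, so H₀ = 1.5673 rad = 89.80°.
Daylight = 2H₀/(2π) × 34.70 h = (1.5673/π) × 34.70 = 17.31 h.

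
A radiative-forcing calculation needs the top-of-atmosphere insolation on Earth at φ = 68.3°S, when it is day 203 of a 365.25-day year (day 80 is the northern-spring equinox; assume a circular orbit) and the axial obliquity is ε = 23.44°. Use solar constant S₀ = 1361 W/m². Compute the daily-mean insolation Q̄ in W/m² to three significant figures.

Solar longitude: λ_s = 360° × (203 − 80)/365.25 = 121.232°.
sin δ = sin 23.44° × sin 121.232° = 0.34014, so δ = +19.885°.
cos H₀ = −tan(-68.3°) tan(+19.885°) = 0.9089, H₀ = 0.4301 rad.
Bracket: H₀ sin φ sin δ + cos φ cos δ sin H₀ = 0.4301×-0.92913×0.34014 + 0.36975×0.94038×0.41696 = -0.135926 + 0.144979 = 0.009053.
Q̄ = (S₀/π) × [bracket] = (1361/π) × 0.009053 = 3.922 W/m².

Q̄ ≈ 3.92 W/m²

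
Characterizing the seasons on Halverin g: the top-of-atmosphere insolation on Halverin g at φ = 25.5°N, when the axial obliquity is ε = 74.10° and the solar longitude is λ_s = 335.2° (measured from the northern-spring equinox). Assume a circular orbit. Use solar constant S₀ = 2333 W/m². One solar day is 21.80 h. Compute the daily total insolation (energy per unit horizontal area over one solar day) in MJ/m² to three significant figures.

Solar declination: sin δ = sin ε · sin λ_s = sin 74.10° × sin 335.2° = -0.40340, so δ = -23.791°.
cos H₀ = −tan(+25.5°) tan(-23.791°) = 0.2103, H₀ = 1.3589 rad.
Bracket: H₀ sin φ sin δ + cos φ cos δ sin H₀ = 1.3589×0.43051×-0.40340 + 0.90259×0.91502×0.97764 = -0.235997 + 0.807421 = 0.571424.
Q̄ = (S₀/π) × [bracket] = (2333/π) × 0.571424 = 424.35 W/m².
Daily total = Q̄ × 21.80 h × 3600 s/h = 424.35 × 21.80 × 3600 / 10⁶ = 33.30 MJ/m².

33.3 MJ/m²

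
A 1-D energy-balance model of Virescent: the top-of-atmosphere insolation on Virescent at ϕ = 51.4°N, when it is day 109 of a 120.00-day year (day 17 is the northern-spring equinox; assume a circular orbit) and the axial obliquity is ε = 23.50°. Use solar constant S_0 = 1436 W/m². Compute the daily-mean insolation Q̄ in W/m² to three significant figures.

Solar longitude: L_s = 360° × (109 − 17)/120.00 = 276.000°.
sin δ = sin 23.50° × sin 276.000° = -0.39656, so δ = -23.364°.
cos h₀ = −tan(+51.4°) tan(-23.364°) = 0.5411, h₀ = 0.9990 rad.
Bracket: h₀ sin ϕ sin δ + cos ϕ cos δ sin h₀ = 0.9990×0.78152×-0.39656 + 0.62388×0.91801×0.84093 = -0.309610 + 0.481624 = 0.172014.
Q̄ = (S_0/π) × [bracket] = (1436/π) × 0.172014 = 78.63 W/m².

Q̄ ≈ 78.6 W/m²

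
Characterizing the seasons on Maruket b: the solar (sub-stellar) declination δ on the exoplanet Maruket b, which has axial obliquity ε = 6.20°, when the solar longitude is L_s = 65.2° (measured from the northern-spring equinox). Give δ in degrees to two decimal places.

δ = +5.63°

sin δ = sin ε · sin L_s = sin 6.20° × sin 65.2° = 0.098039.
δ = arcsin(0.098039) = +5.63°.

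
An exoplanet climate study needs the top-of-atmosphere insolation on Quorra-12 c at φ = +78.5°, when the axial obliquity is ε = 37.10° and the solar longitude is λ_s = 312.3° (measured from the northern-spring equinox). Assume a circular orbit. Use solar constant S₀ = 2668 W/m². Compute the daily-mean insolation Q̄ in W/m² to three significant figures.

Q̄ ≈ 0.00 W/m²

Solar declination: sin δ = sin ε · sin λ_s = sin 37.10° × sin 312.3° = -0.44615, so δ = -26.497°.
cos H₀ = −tan(+78.5°) tan(-26.497°) = 2.4503 ≥ 1 ⇒ polar night, H₀ = 0 and Q̄ = 0.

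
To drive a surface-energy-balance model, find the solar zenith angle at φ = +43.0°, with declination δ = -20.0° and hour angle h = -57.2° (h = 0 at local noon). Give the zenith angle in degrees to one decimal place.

θ_z = 82.0°

cos θ_z = sin φ sin δ + cos φ cos δ cos h = -0.233257 + 0.372288 = 0.139031.
θ_z = arccos(0.139031) = 82.0°.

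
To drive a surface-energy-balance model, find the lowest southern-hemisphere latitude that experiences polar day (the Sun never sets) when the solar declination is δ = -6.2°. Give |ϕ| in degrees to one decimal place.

Polar day requires cos h₀ = −tan ϕ tan δ ≤ −1, i.e. tan ϕ tan δ ≥ 1.
The boundary is |tan ϕ| · |tan δ| = 1, so |ϕ| = 90° − |δ| = 90° − 6.2° = 83.8° in the southern hemisphere.

|ϕ| = 83.8°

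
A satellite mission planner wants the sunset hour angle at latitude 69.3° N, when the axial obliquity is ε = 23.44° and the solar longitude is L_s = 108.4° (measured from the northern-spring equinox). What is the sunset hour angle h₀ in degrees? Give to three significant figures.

h₀ = 180°

Solar declination: sin δ = sin ε · sin L_s = sin 23.44° × sin 108.4° = 0.37745, so δ = +22.176°.
Sunrise equation: cos h₀ = −tan ϕ · tan δ = -1.0787 ≤ −1, so the Sun never sets (polar day) and h₀ = π.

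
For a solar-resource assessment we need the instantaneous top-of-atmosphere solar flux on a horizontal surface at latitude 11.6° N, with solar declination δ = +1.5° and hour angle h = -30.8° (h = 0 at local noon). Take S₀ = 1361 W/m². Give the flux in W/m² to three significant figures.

1.15e+03 W/m²

cos θ_z = sin φ sin δ + cos φ cos δ cos h = 0.005264 + 0.841128 = 0.846392.
Flux = S₀ · cos θ_z = 1361 × 0.846392 = 1152 W/m².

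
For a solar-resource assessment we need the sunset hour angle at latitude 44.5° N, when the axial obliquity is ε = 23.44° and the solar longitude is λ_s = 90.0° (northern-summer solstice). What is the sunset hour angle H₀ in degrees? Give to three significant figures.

H₀ = 115°

Solar declination: sin δ = sin ε · sin λ_s = sin 23.44° × sin 90.0° = 0.39779, so δ = +23.440°.
cos H₀ = −tan φ · tan δ = −tan(+44.5°) × tan(+23.440°) = -0.4261, so H₀ = 2.0109 rad = 115.22°.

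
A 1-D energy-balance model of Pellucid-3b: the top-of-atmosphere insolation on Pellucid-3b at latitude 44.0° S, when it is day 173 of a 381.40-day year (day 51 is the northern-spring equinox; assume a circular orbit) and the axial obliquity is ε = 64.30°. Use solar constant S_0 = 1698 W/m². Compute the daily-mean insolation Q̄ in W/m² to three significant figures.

Solar longitude: L_s = 360° × (173 − 51)/381.40 = 115.155°.
sin δ = sin 64.30° × sin 115.155° = 0.81562, so δ = +54.649°.
cos h₀ = −tan(-44.0°) tan(+54.649°) = 1.3613 ≥ 1 ⇒ polar night, h₀ = 0 and Q̄ = 0.

Q̄ ≈ 0.00 W/m²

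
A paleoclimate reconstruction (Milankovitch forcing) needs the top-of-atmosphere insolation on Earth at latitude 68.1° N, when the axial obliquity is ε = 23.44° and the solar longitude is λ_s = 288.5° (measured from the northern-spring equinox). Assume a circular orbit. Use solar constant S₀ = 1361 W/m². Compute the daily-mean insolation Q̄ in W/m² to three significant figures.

Q̄ ≈ 0.00 W/m²

Solar declination: sin δ = sin ε · sin λ_s = sin 23.44° × sin 288.5° = -0.37723, so δ = -22.162°.
cos H₀ = −tan(+68.1°) tan(-22.162°) = 1.0133 ≥ 1 ⇒ polar night, H₀ = 0 and Q̄ = 0.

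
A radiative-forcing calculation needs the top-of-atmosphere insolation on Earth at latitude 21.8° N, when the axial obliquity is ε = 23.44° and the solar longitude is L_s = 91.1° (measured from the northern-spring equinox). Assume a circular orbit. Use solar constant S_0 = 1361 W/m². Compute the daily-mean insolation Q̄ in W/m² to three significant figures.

Q̄ ≈ 475 W/m²

Solar declination: sin δ = sin ε · sin L_s = sin 23.44° × sin 91.1° = 0.39772, so δ = +23.435°.
cos h₀ = −tan(+21.8°) tan(+23.435°) = -0.1734, h₀ = 1.7451 rad.
Bracket: h₀ sin ϕ sin δ + cos ϕ cos δ sin h₀ = 1.7451×0.37137×0.39772 + 0.92849×0.91751×0.98486 = 0.257753 + 0.839001 = 1.096754.
Q̄ = (S_0/π) × [bracket] = (1361/π) × 1.096754 = 475.1 W/m².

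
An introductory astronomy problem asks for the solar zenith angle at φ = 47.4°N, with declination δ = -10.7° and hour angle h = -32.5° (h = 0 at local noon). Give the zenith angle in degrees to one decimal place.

cos θ_z = sin φ sin δ + cos φ cos δ cos h = -0.136669 + 0.560946 = 0.424277.
θ_z = arccos(0.424277) = 64.9°.

θ_z = 64.9°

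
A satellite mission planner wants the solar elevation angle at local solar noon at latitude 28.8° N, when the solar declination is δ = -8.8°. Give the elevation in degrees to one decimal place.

52.4°

At local noon the hour angle is zero, so the zenith angle equals |ϕ − δ| = |+28.8° − (-8.800°)| = 37.600°.
Elevation = 90° − 37.600° = 52.4°.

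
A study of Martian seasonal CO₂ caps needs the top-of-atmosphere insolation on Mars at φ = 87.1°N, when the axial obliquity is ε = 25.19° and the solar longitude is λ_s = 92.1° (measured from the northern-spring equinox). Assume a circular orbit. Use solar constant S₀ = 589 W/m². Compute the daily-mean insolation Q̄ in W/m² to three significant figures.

Solar declination: sin δ = sin ε · sin λ_s = sin 25.19° × sin 92.1° = 0.42534, so δ = +25.172°.
cos H₀ = −tan(+87.1°) tan(+25.172°) = -9.2773 ≤ −1 ⇒ polar day, H₀ = π.
Bracket: H₀ sin φ sin δ + cos φ cos δ sin H₀ = 3.1416×0.99872×0.42534 + 0.05059×0.90504×0.00000 = 1.334538 + 0.000000 = 1.334538.
Q̄ = (S₀/π) × [bracket] = (589/π) × 1.334538 = 250.2 W/m².

Q̄ ≈ 250 W/m²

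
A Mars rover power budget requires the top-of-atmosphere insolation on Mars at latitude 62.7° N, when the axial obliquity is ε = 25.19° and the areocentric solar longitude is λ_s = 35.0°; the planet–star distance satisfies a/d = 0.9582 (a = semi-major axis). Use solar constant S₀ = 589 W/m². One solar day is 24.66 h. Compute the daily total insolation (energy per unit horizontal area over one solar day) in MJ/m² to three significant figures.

sin δ = sin 25.19° × sin 35.0° = 0.24413, so δ = +14.130°.
cos H₀ = −tan(+62.7°) tan(+14.130°) = -0.4877, H₀ = 2.0803 rad.
Bracket: H₀ sin φ sin δ + cos φ cos δ sin H₀ = 2.0803×0.88862×0.24413 + 0.45865×0.96974×0.87299 = 0.451298 + 0.388281 = 0.839579.
Inverse-square distance factor (a/d)² = 0.9582² = 0.918147.
Q̄ = (S₀/π) × 0.918147 × [bracket] = (589/π) × 0.918147 × 0.839579 = 144.52 W/m².
Daily total = Q̄ × 24.66 h × 3600 s/h = 144.52 × 24.66 × 3600 / 10⁶ = 12.83 MJ/m².

12.8 MJ/m²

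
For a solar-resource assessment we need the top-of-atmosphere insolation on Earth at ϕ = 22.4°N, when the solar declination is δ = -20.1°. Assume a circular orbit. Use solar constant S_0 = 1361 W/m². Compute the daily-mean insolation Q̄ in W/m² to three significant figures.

cos h₀ = −tan(+22.4°) tan(-20.100°) = 0.1508, h₀ = 1.4194 rad.
Bracket: h₀ sin ϕ sin δ + cos ϕ cos δ sin h₀ = 1.4194×0.38107×-0.34366 + 0.92455×0.93909×0.98856 = -0.185883 + 0.858303 = 0.672420.
Q̄ = (S_0/π) × [bracket] = (1361/π) × 0.672420 = 291.3 W/m².

Q̄ ≈ 291 W/m²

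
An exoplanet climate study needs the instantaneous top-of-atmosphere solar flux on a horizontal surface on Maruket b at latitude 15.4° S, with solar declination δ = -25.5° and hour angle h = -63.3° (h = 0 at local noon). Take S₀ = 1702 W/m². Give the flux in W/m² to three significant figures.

cos θ_z = sin φ sin δ + cos φ cos δ cos h = 0.114325 + 0.390988 = 0.505313.
Flux = S₀ · cos θ_z = 1702 × 0.505313 = 860.0 W/m².

860 W/m²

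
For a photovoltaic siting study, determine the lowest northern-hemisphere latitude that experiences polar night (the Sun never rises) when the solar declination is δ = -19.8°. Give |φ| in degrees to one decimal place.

Polar night requires cos H₀ = −tan φ tan δ ≥ 1, i.e. tan φ tan δ ≤ −1.
The boundary is |tan φ| · |tan δ| = 1, so |φ| = 90° − |δ| = 90° − 19.8° = 70.2° in the northern hemisphere.

|φ| = 70.2°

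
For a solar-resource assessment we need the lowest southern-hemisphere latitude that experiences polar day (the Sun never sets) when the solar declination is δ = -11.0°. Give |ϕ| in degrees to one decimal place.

|ϕ| = 79.0°

Polar day requires cos h₀ = −tan ϕ tan δ ≤ −1, i.e. tan ϕ tan δ ≥ 1.
The boundary is |tan ϕ| · |tan δ| = 1, so |ϕ| = 90° − |δ| = 90° − 11.0° = 79.0° in the southern hemisphere.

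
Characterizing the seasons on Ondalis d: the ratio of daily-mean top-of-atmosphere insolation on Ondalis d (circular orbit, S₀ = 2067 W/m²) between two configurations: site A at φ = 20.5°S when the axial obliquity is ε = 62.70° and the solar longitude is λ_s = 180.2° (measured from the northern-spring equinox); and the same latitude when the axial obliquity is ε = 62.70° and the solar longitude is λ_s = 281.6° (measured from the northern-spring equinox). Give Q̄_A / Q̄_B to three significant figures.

— Configuration A (φ=-20.5°):
Solar declination: sin δ = sin ε · sin λ_s = sin 62.70° × sin 180.2° = -0.00310, so δ = -0.178°.
cos H₀ = −tan(-20.5°) tan(-0.178°) = -0.0012, H₀ = 1.5720 rad.
Bracket: H₀ sin φ sin δ + cos φ cos δ sin H₀ = 1.5720×-0.35021×-0.00310 + 0.93667×1.00000×1.00000 = 0.001707 + 0.936670 = 0.938377.
Q̄ = (S₀/π) × [bracket] = (2067/π) × 0.938377 = 617.40 W/m².
— Configuration B (φ=-20.5°):
Solar declination: sin δ = sin ε · sin λ_s = sin 62.70° × sin 281.6° = -0.87047, so δ = -60.513°.
cos H₀ = −tan(-20.5°) tan(-60.513°) = -0.6612, H₀ = 2.2932 rad.
Bracket: H₀ sin φ sin δ + cos φ cos δ sin H₀ = 2.2932×-0.35021×-0.87047 + 0.93667×0.49223×0.75022 = 0.699076 + 0.345894 = 1.044970.
Q̄ = (S₀/π) × [bracket] = (2067/π) × 1.044970 = 687.53 W/m².
Ratio Q̄_A / Q̄_B = 617.40 / 687.53 = 0.8980.

Q̄_A / Q̄_B ≈ 0.898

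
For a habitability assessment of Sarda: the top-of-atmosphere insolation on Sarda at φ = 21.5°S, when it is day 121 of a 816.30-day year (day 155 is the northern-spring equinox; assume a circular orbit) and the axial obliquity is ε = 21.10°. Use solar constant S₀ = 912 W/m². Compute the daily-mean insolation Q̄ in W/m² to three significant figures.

Solar longitude: λ_s = 360° × (121 − 155)/816.30 = -14.994°, i.e. -14.994° + 360° = 345.006°.
sin δ = sin 21.10° × sin 345.006° = -0.09314, so δ = -5.344°.
cos H₀ = −tan(-21.5°) tan(-5.344°) = -0.0368, H₀ = 1.6077 rad.
Bracket: H₀ sin φ sin δ + cos φ cos δ sin H₀ = 1.6077×-0.36650×-0.09314 + 0.93042×0.99565×0.99932 = 0.054880 + 0.925743 = 0.980623.
Q̄ = (S₀/π) × [bracket] = (912/π) × 0.980623 = 284.7 W/m².

Q̄ ≈ 285 W/m²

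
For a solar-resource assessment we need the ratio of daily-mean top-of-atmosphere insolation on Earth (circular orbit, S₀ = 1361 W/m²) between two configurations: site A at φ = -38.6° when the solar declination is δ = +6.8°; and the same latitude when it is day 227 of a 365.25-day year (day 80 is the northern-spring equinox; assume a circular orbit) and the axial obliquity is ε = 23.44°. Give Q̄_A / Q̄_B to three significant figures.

— Configuration A (φ=-38.6°):
cos H₀ = −tan(-38.6°) tan(+6.800°) = 0.0952, H₀ = 1.4755 rad.
Bracket: H₀ sin φ sin δ + cos φ cos δ sin H₀ = 1.4755×-0.62388×0.11840 + 0.78152×0.99297×0.99546 = -0.108991 + 0.772503 = 0.663512.
Q̄ = (S₀/π) × [bracket] = (1361/π) × 0.663512 = 287.45 W/m².
— Configuration B (φ=-38.6°):
Solar longitude: λ_s = 360° × (227 − 80)/365.25 = 144.887°.
sin δ = sin 23.44° × sin 144.887° = 0.22880, so δ = +13.227°.
cos H₀ = −tan(-38.6°) tan(+13.227°) = 0.1876, H₀ = 1.3820 rad.
Bracket: H₀ sin φ sin δ + cos φ cos δ sin H₀ = 1.3820×-0.62388×0.22880 + 0.78152×0.97347×0.98224 = -0.197272 + 0.747275 = 0.550003.
Q̄ = (S₀/π) × [bracket] = (1361/π) × 0.550003 = 238.27 W/m².
Ratio Q̄_A / Q̄_B = 287.45 / 238.27 = 1.206.

Q̄_A / Q̄_B ≈ 1.21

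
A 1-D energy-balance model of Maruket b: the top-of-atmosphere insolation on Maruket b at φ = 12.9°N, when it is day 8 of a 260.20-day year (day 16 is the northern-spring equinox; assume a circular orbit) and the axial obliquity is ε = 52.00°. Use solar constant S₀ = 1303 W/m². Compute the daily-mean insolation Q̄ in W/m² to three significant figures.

Q̄ ≈ 378 W/m²

Solar longitude: λ_s = 360° × (8 − 16)/260.20 = -11.068°, i.e. -11.068° + 360° = 348.932°.
sin δ = sin 52.00° × sin 348.932° = -0.15128, so δ = -8.701°.
cos H₀ = −tan(+12.9°) tan(-8.701°) = 0.0351, H₀ = 1.5357 rad.
Bracket: H₀ sin φ sin δ + cos φ cos δ sin H₀ = 1.5357×0.22325×-0.15128 + 0.97476×0.98849×0.99939 = -0.051866 + 0.962953 = 0.911087.
Q̄ = (S₀/π) × [bracket] = (1303/π) × 0.911087 = 377.9 W/m².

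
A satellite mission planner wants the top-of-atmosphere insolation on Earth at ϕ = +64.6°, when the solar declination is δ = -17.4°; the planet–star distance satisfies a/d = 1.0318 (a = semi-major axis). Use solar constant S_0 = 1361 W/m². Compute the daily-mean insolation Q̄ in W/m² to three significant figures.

cos h₀ = −tan(+64.6°) tan(-17.400°) = 0.6600, h₀ = 0.8500 rad.
Bracket: h₀ sin ϕ sin δ + cos ϕ cos δ sin h₀ = 0.8500×0.90334×-0.29904 + 0.42894×0.95424×0.75128 = -0.229615 + 0.307508 = 0.077893.
Inverse-square distance factor (a/d)² = 1.0318² = 1.064611.
Q̄ = (S_0/π) × 1.064611 × [bracket] = (1361/π) × 1.064611 × 0.077893 = 35.93 W/m².

Q̄ ≈ 35.9 W/m²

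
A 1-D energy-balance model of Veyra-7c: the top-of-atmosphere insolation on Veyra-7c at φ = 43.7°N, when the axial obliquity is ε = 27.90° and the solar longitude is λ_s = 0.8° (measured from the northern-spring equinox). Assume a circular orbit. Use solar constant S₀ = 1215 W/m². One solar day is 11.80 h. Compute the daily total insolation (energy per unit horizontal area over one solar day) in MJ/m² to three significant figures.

Solar declination: sin δ = sin ε · sin λ_s = sin 27.90° × sin 0.8° = 0.00653, so δ = +0.374°.
cos H₀ = −tan(+43.7°) tan(+0.374°) = -0.0062, H₀ = 1.5770 rad.
Bracket: H₀ sin φ sin δ + cos φ cos δ sin H₀ = 1.5770×0.69088×0.00653 + 0.72297×0.99998×0.99998 = 0.007115 + 0.722941 = 0.730056.
Q̄ = (S₀/π) × [bracket] = (1215/π) × 0.730056 = 282.35 W/m².
Daily total = Q̄ × 11.80 h × 3600 s/h = 282.35 × 11.80 × 3600 / 10⁶ = 11.99 MJ/m².

12.0 MJ/m²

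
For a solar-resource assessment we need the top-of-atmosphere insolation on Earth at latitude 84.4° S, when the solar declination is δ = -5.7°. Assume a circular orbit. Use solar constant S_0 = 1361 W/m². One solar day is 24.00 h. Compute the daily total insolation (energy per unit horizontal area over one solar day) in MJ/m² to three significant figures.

cos h₀ = −tan(-84.4°) tan(-5.700°) = -1.0180 ≤ −1 ⇒ polar day, h₀ = π.
Bracket: h₀ sin ϕ sin δ + cos ϕ cos δ sin h₀ = 3.1416×-0.99523×-0.09932 + 0.09758×0.99506×0.00000 = 0.310535 + 0.000000 = 0.310535.
Q̄ = (S_0/π) × [bracket] = (1361/π) × 0.310535 = 134.53 W/m².
Daily total = Q̄ × 24.00 h × 3600 s/h = 134.53 × 24.00 × 3600 / 10⁶ = 11.62 MJ/m².

11.6 MJ/m²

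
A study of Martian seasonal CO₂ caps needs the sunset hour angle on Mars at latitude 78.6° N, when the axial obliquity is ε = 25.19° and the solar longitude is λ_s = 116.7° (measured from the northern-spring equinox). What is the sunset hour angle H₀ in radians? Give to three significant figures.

Solar declination: sin δ = sin ε · sin λ_s = sin 25.19° × sin 116.7° = 0.38024, so δ = +22.348°.
Sunrise equation: cos H₀ = −tan φ · tan δ = -2.0389 ≤ −1, so the Sun never sets (polar day) and H₀ = π.

H₀ = 3.14 rad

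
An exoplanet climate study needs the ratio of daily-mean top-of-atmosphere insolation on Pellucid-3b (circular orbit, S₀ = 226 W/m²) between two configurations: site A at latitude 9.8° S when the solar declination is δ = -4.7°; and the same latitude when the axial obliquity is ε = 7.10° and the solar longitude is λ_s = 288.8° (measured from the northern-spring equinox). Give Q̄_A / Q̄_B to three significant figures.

Q̄_A / Q̄_B ≈ 0.994

— Configuration A (φ=-9.8°):
cos H₀ = −tan(-9.8°) tan(-4.700°) = -0.0142, H₀ = 1.5850 rad.
Bracket: H₀ sin φ sin δ + cos φ cos δ sin H₀ = 1.5850×-0.17021×-0.08194 + 0.98541×0.99664×0.99990 = 0.022106 + 0.982001 = 1.004107.
Q̄ = (S₀/π) × [bracket] = (226/π) × 1.004107 = 72.233 W/m².
— Configuration B (φ=-9.8°):
Solar declination: sin δ = sin ε · sin λ_s = sin 7.10° × sin 288.8° = -0.11701, so δ = -6.719°.
cos H₀ = −tan(-9.8°) tan(-6.719°) = -0.0204, H₀ = 1.5911 rad.
Bracket: H₀ sin φ sin δ + cos φ cos δ sin H₀ = 1.5911×-0.17021×-0.11701 + 0.98541×0.99313×0.99979 = 0.031689 + 0.978435 = 1.010124.
Q̄ = (S₀/π) × [bracket] = (226/π) × 1.010124 = 72.666 W/m².
Ratio Q̄_A / Q̄_B = 72.233 / 72.666 = 0.9940.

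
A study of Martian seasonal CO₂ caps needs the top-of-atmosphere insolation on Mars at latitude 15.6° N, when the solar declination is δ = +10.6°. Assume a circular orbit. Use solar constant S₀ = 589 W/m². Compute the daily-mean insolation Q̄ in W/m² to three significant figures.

Q̄ ≈ 192 W/m²

cos H₀ = −tan(+15.6°) tan(+10.600°) = -0.0523, H₀ = 1.6231 rad.
Bracket: H₀ sin φ sin δ + cos φ cos δ sin H₀ = 1.6231×0.26892×0.18395 + 0.96316×0.98294×0.99863 = 0.080291 + 0.945431 = 1.025722.
Q̄ = (S₀/π) × [bracket] = (589/π) × 1.025722 = 192.3 W/m².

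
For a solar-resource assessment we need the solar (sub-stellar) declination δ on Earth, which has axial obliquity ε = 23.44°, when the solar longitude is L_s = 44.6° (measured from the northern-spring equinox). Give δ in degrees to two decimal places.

sin δ = sin ε · sin L_s = sin 23.44° × sin 44.6° = 0.279308.
δ = arcsin(0.279308) = +16.22°.

δ = +16.22°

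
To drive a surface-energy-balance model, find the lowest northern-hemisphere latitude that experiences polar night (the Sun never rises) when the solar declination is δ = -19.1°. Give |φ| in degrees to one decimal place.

Polar night requires cos H₀ = −tan φ tan δ ≥ 1, i.e. tan φ tan δ ≤ −1.
The boundary is |tan φ| · |tan δ| = 1, so |φ| = 90° − |δ| = 90° − 19.1° = 70.9° in the northern hemisphere.

|φ| = 70.9°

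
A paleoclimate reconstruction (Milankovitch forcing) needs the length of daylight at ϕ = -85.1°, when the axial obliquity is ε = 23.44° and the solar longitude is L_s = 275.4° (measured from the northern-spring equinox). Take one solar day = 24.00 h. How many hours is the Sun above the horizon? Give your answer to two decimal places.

24.00 h

Solar declination: sin δ = sin ε · sin L_s = sin 23.44° × sin 275.4° = -0.39602, so δ = -23.330°.
Sunrise equation: cos h₀ = −tan ϕ · tan δ = -5.0307 ≤ −1, so the Sun never sets (polar day) and h₀ = π.
Daylight = 2h₀/(2π) × 24.00 h = (3.1416/π) × 24.00 = 24.00 h.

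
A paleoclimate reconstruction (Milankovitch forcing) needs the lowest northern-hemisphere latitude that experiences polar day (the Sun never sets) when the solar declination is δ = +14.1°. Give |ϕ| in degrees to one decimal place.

|ϕ| = 75.9°

Polar day requires cos h₀ = −tan ϕ tan δ ≤ −1, i.e. tan ϕ tan δ ≥ 1.
The boundary is |tan ϕ| · |tan δ| = 1, so |ϕ| = 90° − |δ| = 90° − 14.1° = 75.9° in the northern hemisphere.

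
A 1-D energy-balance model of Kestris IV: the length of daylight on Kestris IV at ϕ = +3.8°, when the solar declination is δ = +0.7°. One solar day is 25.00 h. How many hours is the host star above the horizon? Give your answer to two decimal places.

cos h₀ = −tan ϕ · tan δ = −tan(+3.8°) × tan(+0.700°) = -0.0008, so h₀ = 1.5716 rad = 90.05°.
Daylight = 2h₀/(2π) × 25.00 h = (1.5716/π) × 25.00 = 12.51 h.

12.51 h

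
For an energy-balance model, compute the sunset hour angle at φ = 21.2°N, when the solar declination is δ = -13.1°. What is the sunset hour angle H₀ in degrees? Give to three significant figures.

cos H₀ = −tan φ · tan δ = −tan(+21.2°) × tan(-13.100°) = 0.0903, so H₀ = 1.4804 rad = 84.82°.

H₀ = 84.8°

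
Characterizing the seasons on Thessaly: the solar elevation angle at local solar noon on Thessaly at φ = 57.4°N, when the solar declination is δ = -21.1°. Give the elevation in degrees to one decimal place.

11.5°

At local noon the hour angle is zero, so the zenith angle equals |φ − δ| = |+57.4° − (-21.100°)| = 78.500°.
Elevation = 90° − 78.500° = 11.5°.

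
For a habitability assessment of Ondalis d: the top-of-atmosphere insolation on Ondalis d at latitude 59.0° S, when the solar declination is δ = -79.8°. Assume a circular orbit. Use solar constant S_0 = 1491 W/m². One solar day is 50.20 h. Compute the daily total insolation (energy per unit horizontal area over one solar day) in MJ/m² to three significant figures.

227 MJ/m²

cos h₀ = −tan(-59.0°) tan(-79.800°) = -9.2497 ≤ −1 ⇒ polar day, h₀ = π.
Bracket: h₀ sin ϕ sin δ + cos ϕ cos δ sin h₀ = 3.1416×-0.85717×-0.98420 + 0.51504×0.17708×0.00000 = 2.650338 + 0.000000 = 2.650338.
Q̄ = (S_0/π) × [bracket] = (1491/π) × 2.650338 = 1257.9 W/m².
Daily total = Q̄ × 50.20 h × 3600 s/h = 1257.9 × 50.20 × 3600 / 10⁶ = 227.3 MJ/m².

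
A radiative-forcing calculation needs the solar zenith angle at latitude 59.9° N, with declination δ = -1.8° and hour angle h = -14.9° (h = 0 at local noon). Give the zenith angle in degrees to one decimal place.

θ_z = 62.8°

cos θ_z = sin φ sin δ + cos φ cos δ cos h = -0.027175 + 0.484409 = 0.457234.
θ_z = arccos(0.457234) = 62.8°.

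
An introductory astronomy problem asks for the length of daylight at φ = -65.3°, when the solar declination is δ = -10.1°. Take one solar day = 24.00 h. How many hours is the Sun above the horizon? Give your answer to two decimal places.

15.04 h

cos H₀ = −tan φ · tan δ = −tan(-65.3°) × tan(-10.100°) = -0.3873, so H₀ = 1.9685 rad = 112.79°.
Daylight = 2H₀/(2π) × 24.00 h = (1.9685/π) × 24.00 = 15.04 h.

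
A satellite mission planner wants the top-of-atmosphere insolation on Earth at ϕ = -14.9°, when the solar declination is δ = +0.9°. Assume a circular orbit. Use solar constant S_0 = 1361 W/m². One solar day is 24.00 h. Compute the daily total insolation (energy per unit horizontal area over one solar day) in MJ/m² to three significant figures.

35.9 MJ/m²

cos h₀ = −tan(-14.9°) tan(+0.900°) = 0.0042, h₀ = 1.5666 rad.
Bracket: h₀ sin ϕ sin δ + cos ϕ cos δ sin h₀ = 1.5666×-0.25713×0.01571 + 0.96638×0.99988×0.99999 = -0.006328 + 0.966254 = 0.959926.
Q̄ = (S_0/π) × [bracket] = (1361/π) × 0.959926 = 415.86 W/m².
Daily total = Q̄ × 24.00 h × 3600 s/h = 415.86 × 24.00 × 3600 / 10⁶ = 35.93 MJ/m².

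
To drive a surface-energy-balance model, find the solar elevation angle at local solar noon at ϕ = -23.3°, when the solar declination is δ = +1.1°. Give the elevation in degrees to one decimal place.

At local noon the hour angle is zero, so the zenith angle equals |ϕ − δ| = |-23.3° − (+1.100°)| = 24.400°.
Elevation = 90° − 24.400° = 65.6°.

65.6°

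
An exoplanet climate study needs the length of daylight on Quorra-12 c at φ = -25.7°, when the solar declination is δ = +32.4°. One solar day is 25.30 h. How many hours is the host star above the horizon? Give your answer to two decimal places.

cos H₀ = −tan φ · tan δ = −tan(-25.7°) × tan(+32.400°) = 0.3054, so H₀ = 1.2604 rad = 72.22°.
Daylight = 2H₀/(2π) × 25.30 h = (1.2604/π) × 25.30 = 10.15 h.

10.15 h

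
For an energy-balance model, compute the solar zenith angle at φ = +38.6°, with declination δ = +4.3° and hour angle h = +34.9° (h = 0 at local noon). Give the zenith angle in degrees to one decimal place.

cos θ_z = sin φ sin δ + cos φ cos δ cos h = 0.046778 + 0.639161 = 0.685939.
θ_z = arccos(0.685939) = 46.7°.

θ_z = 46.7°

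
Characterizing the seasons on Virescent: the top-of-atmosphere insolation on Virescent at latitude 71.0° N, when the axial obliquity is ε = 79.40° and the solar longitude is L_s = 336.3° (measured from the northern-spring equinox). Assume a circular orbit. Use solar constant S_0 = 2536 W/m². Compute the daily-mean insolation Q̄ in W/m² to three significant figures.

Solar declination: sin δ = sin ε · sin L_s = sin 79.40° × sin 336.3° = -0.39509, so δ = -23.272°.
cos h₀ = −tan(+71.0°) tan(-23.272°) = 1.2490 ≥ 1 ⇒ polar night, h₀ = 0 and Q̄ = 0.

Q̄ ≈ 0.00 W/m²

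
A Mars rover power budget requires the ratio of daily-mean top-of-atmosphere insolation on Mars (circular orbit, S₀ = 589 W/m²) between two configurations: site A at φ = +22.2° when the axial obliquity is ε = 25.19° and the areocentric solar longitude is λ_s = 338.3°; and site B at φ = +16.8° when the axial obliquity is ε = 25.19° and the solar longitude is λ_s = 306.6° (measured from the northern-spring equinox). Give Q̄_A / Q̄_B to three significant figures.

— Configuration A (φ=+22.2°):
sin δ = sin 25.19° × sin 338.3° = -0.15737, so δ = -9.054°.
cos H₀ = −tan(+22.2°) tan(-9.054°) = 0.0650, H₀ = 1.5057 rad.
Bracket: H₀ sin φ sin δ + cos φ cos δ sin H₀ = 1.5057×0.37784×-0.15737 + 0.92587×0.98754×0.99788 = -0.089530 + 0.912395 = 0.822865.
Q̄ = (S₀/π) × [bracket] = (589/π) × 0.822865 = 154.27 W/m².
— Configuration B (φ=+16.8°):
Solar declination: sin δ = sin ε · sin λ_s = sin 25.19° × sin 306.6° = -0.34170, so δ = -19.980°.
cos H₀ = −tan(+16.8°) tan(-19.980°) = 0.1098, H₀ = 1.4608 rad.
Bracket: H₀ sin φ sin δ + cos φ cos δ sin H₀ = 1.4608×0.28903×-0.34170 + 0.95732×0.93981×0.99396 = -0.144271 + 0.894265 = 0.749994.
Q̄ = (S₀/π) × [bracket] = (589/π) × 0.749994 = 140.61 W/m².
Ratio Q̄_A / Q̄_B = 154.27 / 140.61 = 1.097.

Q̄_A / Q̄_B ≈ 1.10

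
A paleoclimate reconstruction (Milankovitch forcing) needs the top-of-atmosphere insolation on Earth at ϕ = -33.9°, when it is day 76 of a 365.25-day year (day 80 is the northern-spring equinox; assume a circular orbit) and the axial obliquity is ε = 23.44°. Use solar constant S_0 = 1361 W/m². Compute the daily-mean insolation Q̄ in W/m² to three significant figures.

Q̄ ≈ 370 W/m²

Solar longitude: L_s = 360° × (76 − 80)/365.25 = -3.943°, i.e. -3.943° + 360° = 356.057°.
sin δ = sin 23.44° × sin 356.057° = -0.02735, so δ = -1.567°.
cos h₀ = −tan(-33.9°) tan(-1.567°) = -0.0184, h₀ = 1.5892 rad.
Bracket: h₀ sin ϕ sin δ + cos ϕ cos δ sin h₀ = 1.5892×-0.55775×-0.02735 + 0.83001×0.99963×0.99983 = 0.024242 + 0.829562 = 0.853804.
Q̄ = (S_0/π) × [bracket] = (1361/π) × 0.853804 = 369.9 W/m².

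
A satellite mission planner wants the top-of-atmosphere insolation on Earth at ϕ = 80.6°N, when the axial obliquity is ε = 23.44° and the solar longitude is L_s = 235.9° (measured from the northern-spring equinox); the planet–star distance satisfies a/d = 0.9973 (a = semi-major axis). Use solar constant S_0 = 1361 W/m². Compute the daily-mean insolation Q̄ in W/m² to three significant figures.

Q̄ ≈ 0.00 W/m²

Solar declination: sin δ = sin ε · sin L_s = sin 23.44° × sin 235.9° = -0.32939, so δ = -19.232°.
cos h₀ = −tan(+80.6°) tan(-19.232°) = 2.1073 ≥ 1 ⇒ polar night, h₀ = 0 and Q̄ = 0.
Inverse-square distance factor (a/d)² = 0.9973² = 0.994607.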